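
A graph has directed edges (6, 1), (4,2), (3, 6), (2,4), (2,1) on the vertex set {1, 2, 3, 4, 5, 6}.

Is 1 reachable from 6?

Explore from 6.
Distance 1: reach 1.
Found 1.

Yes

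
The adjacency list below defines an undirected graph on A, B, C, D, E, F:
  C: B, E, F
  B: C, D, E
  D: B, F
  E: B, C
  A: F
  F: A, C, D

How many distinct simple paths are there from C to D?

C–B–D
C–E–B–D
C–F–D

3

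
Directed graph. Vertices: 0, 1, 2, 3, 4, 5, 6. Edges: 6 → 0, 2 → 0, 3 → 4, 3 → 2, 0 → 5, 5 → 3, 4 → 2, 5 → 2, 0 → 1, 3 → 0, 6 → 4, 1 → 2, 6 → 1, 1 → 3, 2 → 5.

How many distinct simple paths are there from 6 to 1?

6→0→1
6→1
6→4→2→0→1
6→4→2→5→3→0→1

4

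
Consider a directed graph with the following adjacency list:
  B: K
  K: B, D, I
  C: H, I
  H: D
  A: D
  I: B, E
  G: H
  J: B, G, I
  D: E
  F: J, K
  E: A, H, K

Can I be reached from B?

Yes

Explore from B.
Distance 1: reach K.
Distance 2: reach D, I.
Found I.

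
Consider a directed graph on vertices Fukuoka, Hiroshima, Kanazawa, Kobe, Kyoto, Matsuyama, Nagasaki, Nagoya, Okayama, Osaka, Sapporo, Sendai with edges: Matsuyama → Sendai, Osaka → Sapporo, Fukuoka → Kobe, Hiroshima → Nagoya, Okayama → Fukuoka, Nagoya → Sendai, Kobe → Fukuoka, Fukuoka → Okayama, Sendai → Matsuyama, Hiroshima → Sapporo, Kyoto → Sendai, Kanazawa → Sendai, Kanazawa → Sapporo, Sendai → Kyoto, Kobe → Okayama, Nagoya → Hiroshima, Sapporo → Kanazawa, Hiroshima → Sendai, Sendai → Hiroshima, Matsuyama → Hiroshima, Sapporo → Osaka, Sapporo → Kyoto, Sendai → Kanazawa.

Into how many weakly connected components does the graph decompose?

From Fukuoka: component {Fukuoka, Kobe, Okayama}.
From Hiroshima: component {Hiroshima, Kanazawa, Kyoto, Matsuyama, Nagoya, Osaka, Sapporo, Sendai}.
From Nagasaki: component {Nagasaki}.
That's 3 components.

3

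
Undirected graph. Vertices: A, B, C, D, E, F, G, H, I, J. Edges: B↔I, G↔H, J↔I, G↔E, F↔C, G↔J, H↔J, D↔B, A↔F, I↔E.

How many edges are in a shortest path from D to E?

Distance 0: D.
Distance 1: B.
Distance 2: I.
Distance 3: E, J — contains E.

3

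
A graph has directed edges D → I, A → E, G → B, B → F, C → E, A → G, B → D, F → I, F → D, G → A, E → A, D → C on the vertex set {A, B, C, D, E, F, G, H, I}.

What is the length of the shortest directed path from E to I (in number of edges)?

5

Distance 0: E.
Distance 1: A.
Distance 2: G.
Distance 3: B.
Distance 4: D, F.
Distance 5: C, I — contains I.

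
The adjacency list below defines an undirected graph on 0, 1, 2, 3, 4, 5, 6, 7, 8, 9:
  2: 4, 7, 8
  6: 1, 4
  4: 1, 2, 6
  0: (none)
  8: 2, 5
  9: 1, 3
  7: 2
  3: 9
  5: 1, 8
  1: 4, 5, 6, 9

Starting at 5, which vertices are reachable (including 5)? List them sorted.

1, 2, 3, 4, 5, 6, 7, 8, 9

Start at 5.
Its neighbours: 1, 8.
Then their neighbours: 2, 4, 6, 9.
Then next layer: 3, 7.
Nothing further is reachable.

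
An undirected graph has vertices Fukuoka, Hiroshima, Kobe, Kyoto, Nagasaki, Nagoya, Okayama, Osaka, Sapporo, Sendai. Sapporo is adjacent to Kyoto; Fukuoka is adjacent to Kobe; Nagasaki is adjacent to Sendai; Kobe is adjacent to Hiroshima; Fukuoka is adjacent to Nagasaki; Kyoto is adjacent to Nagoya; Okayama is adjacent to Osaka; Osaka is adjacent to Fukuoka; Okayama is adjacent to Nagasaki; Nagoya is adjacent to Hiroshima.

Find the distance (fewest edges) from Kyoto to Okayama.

Distance 0: Kyoto.
Distance 1: Nagoya, Sapporo.
Distance 2: Hiroshima.
Distance 3: Kobe.
Distance 4: Fukuoka.
Distance 5: Nagasaki, Osaka.
Distance 6: Okayama, Sendai — contains Okayama.

6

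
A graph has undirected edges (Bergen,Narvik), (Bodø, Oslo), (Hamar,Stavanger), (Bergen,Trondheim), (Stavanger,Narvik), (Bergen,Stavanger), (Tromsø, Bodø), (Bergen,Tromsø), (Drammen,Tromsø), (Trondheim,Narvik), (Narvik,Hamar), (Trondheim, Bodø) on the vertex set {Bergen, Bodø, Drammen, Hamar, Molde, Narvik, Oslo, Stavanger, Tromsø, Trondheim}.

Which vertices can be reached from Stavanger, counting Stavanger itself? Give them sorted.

Bergen, Bodø, Drammen, Hamar, Narvik, Oslo, Stavanger, Tromsø, Trondheim

Start at Stavanger.
Its neighbours: Bergen, Hamar, Narvik.
Then their neighbours: Tromsø, Trondheim.
Then next layer: Bodø, Drammen.
Then next layer: Oslo.
Nothing further is reachable.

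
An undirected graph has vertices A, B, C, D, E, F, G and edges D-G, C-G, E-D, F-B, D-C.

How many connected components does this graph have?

3

From A: component {A}.
From B: component {B, F}.
From C: component {C, D, E, G}.
That's 3 components.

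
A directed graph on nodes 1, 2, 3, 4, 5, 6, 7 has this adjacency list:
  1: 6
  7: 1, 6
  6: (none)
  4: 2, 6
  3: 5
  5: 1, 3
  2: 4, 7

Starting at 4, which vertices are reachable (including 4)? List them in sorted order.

Start at 4.
Its neighbours: 2, 6.
Then their neighbours: 7.
Then next layer: 1.
Nothing further is reachable.

1, 2, 4, 6, 7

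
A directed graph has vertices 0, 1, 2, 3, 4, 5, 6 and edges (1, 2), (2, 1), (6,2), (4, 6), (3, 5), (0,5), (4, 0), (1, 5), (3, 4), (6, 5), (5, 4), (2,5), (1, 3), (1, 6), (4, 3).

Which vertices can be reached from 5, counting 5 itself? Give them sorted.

Start at 5.
Its neighbours: 4.
Then their neighbours: 0, 3, 6.
Then next layer: 2.
Then next layer: 1.
Every vertex is now reached.

0, 1, 2, 3, 4, 5, 6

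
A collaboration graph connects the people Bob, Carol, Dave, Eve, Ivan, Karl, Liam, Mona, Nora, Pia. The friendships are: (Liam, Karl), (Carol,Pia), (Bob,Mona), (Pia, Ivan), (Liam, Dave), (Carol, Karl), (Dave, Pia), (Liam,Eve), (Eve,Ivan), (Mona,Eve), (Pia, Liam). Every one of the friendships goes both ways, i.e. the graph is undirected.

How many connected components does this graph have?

From Bob: component {Bob, Carol, Dave, Eve, Ivan, Karl, Liam, Mona, Pia}.
From Nora: component {Nora}.
That's 2 components.

2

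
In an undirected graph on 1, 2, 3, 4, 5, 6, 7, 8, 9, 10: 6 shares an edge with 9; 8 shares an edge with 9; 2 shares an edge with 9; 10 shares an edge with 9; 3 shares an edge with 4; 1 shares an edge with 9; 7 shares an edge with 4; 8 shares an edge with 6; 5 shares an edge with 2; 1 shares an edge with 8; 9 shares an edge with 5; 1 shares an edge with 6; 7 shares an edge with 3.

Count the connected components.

2

From 1: component {1, 2, 5, 6, 8, 9, 10}.
From 3: component {3, 4, 7}.
That's 2 components.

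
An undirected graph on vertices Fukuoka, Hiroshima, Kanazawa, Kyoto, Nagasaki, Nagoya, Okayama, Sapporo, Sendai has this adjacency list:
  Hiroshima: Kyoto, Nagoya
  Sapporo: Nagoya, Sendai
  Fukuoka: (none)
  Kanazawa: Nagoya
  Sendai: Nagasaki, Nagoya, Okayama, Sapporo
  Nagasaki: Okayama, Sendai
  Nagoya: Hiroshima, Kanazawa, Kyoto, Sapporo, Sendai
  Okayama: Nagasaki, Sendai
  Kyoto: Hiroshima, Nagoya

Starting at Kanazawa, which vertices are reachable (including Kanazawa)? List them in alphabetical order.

Hiroshima, Kanazawa, Kyoto, Nagasaki, Nagoya, Okayama, Sapporo, Sendai

Start at Kanazawa.
Its neighbours: Nagoya.
Then their neighbours: Hiroshima, Kyoto, Sapporo, Sendai.
Then next layer: Nagasaki, Okayama.
Nothing further is reachable.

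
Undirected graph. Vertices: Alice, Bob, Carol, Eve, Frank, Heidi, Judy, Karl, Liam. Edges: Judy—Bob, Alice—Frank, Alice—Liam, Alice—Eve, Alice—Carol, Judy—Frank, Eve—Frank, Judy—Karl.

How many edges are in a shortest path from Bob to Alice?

3

Distance 0: Bob.
Distance 1: Judy.
Distance 2: Frank, Karl.
Distance 3: Alice, Eve — contains Alice.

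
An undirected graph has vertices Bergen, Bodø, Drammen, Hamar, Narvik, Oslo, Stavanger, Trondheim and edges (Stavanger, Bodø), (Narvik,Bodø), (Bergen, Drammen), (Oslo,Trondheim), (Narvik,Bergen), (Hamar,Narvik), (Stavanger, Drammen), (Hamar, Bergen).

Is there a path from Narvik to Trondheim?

Explore from Narvik.
Distance 1: reach Bergen, Bodø, Hamar.
Distance 2: reach Drammen, Stavanger.
The search is exhausted without reaching Trondheim; it lies in a different component.

No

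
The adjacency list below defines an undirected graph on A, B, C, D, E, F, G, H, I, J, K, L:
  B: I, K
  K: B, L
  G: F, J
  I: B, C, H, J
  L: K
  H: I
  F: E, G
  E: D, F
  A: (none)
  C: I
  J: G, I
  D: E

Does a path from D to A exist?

Explore from D.
Distance 1: reach E.
Distance 2: reach F.
Distance 3: reach G.
Distance 4: reach J.
Distance 5: reach I.
Distance 6: reach B, C, H.
Distance 7: reach K.
Distance 8: reach L.
The search is exhausted without reaching A; it lies in a different component.

No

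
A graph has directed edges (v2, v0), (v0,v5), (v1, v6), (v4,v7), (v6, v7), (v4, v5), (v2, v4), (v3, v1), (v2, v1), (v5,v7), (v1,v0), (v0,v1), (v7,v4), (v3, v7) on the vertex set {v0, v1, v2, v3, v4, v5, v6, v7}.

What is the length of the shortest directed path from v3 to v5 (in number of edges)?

3

Distance 0: v3.
Distance 1: v1, v7.
Distance 2: v0, v4, v6.
Distance 3: v5 — contains v5.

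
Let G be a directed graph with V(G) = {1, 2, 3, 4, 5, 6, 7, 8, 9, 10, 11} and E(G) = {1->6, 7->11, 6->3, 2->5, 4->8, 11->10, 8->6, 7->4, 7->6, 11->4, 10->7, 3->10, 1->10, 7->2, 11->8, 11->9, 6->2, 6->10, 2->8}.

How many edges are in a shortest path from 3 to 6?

Distance 0: 3.
Distance 1: 10.
Distance 2: 7.
Distance 3: 2, 4, 6, 11 — contains 6.

3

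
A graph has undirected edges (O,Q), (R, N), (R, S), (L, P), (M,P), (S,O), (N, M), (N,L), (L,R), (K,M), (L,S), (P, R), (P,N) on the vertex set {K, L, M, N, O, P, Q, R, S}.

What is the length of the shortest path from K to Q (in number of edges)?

6

Distance 0: K.
Distance 1: M.
Distance 2: N, P.
Distance 3: L, R.
Distance 4: S.
Distance 5: O.
Distance 6: Q — contains Q.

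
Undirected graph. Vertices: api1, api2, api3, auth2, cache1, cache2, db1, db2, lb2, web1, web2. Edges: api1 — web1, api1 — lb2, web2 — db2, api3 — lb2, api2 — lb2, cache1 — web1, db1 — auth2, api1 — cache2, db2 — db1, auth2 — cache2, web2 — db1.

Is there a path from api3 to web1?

Explore from api3.
Distance 1: reach lb2.
Distance 2: reach api1, api2.
Distance 3: reach cache2, web1.
Found web1.

Yes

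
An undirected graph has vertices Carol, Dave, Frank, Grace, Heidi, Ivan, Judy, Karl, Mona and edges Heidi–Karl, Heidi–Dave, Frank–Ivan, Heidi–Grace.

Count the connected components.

From Carol: component {Carol}.
From Dave: component {Dave, Grace, Heidi, Karl}.
From Frank: component {Frank, Ivan}.
From Judy: component {Judy}.
From Mona: component {Mona}.
That's 5 components.

5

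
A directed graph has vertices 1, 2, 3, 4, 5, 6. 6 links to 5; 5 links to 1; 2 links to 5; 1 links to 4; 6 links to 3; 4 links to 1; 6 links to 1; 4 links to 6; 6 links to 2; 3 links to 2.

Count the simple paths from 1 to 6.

1→4→6

1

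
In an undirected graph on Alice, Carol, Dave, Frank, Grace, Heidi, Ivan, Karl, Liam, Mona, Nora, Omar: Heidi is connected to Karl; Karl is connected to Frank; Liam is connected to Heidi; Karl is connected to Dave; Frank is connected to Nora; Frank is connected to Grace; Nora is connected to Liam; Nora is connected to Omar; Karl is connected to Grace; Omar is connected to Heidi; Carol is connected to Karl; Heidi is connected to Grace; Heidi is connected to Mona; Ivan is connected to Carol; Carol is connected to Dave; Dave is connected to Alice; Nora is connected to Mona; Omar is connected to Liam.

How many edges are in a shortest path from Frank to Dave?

2

Distance 0: Frank.
Distance 1: Grace, Karl, Nora.
Distance 2: Carol, Dave, Heidi, Liam, Mona, Omar — contains Dave.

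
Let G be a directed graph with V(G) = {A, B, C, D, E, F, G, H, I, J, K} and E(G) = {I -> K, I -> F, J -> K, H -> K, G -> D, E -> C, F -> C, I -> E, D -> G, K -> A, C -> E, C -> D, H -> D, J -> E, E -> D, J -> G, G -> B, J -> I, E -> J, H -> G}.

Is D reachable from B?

B has no outgoing edges, so nothing is reachable from it.

No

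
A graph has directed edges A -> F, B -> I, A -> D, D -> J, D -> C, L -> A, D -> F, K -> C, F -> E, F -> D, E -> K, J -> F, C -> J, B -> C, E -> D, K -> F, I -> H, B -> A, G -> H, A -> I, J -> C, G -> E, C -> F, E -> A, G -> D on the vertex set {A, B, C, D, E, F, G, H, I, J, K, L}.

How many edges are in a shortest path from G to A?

Distance 0: G.
Distance 1: D, E, H.
Distance 2: A, C, F, J, K — contains A.

2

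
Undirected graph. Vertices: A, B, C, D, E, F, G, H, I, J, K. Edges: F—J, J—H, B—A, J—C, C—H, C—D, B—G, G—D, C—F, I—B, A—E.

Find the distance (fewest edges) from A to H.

5

Distance 0: A.
Distance 1: B, E.
Distance 2: G, I.
Distance 3: D.
Distance 4: C.
Distance 5: F, H, J — contains H.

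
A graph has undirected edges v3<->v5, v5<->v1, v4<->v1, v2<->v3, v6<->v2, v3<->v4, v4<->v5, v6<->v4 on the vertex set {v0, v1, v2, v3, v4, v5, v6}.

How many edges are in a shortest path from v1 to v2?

Distance 0: v1.
Distance 1: v4, v5.
Distance 2: v3, v6.
Distance 3: v2 — contains v2.

3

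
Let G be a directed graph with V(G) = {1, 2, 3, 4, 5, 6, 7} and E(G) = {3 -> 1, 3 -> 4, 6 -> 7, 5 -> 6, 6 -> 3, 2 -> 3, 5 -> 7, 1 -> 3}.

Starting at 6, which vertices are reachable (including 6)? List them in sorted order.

Start at 6.
Its neighbours: 3, 7.
Then their neighbours: 1, 4.
Nothing further is reachable.

1, 3, 4, 6, 7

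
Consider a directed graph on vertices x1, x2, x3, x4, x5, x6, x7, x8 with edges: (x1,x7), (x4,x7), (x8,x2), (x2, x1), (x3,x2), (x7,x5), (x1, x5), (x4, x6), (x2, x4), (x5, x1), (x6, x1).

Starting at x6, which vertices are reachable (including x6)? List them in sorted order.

x1, x5, x6, x7

Start at x6.
Its neighbours: x1.
Then their neighbours: x5, x7.
Nothing further is reachable.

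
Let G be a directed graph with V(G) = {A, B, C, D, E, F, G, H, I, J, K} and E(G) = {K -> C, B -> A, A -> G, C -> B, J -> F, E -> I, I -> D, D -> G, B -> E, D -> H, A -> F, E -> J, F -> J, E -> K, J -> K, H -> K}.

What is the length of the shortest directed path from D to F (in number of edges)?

Distance 0: D.
Distance 1: G, H.
Distance 2: K.
Distance 3: C.
Distance 4: B.
Distance 5: A, E.
Distance 6: F, I, J — contains F.

6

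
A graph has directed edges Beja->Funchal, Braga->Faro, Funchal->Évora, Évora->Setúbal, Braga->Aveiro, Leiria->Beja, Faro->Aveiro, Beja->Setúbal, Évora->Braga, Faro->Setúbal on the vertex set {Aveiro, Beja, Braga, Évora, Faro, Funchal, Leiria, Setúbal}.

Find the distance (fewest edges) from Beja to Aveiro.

4

Distance 0: Beja.
Distance 1: Funchal, Setúbal.
Distance 2: Évora.
Distance 3: Braga.
Distance 4: Aveiro, Faro — contains Aveiro.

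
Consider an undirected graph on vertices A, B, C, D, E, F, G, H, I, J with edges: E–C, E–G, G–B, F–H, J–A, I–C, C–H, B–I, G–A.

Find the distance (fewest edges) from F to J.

6

Distance 0: F.
Distance 1: H.
Distance 2: C.
Distance 3: E, I.
Distance 4: B, G.
Distance 5: A.
Distance 6: J — contains J.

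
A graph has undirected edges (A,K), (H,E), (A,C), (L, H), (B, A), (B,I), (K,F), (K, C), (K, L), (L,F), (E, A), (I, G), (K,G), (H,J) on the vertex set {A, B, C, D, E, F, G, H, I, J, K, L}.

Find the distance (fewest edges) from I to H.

Distance 0: I.
Distance 1: B, G.
Distance 2: A, K.
Distance 3: C, E, F, L.
Distance 4: H — contains H.

4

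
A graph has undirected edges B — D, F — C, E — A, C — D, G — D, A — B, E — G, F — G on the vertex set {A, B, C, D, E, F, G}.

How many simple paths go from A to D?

A–B–D
A–E–G–D
A–E–G–F–C–D

3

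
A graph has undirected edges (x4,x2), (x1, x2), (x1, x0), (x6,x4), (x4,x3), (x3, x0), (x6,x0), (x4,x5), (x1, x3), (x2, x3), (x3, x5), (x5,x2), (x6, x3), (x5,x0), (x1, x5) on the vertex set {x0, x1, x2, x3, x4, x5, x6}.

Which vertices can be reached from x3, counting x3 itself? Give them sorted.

Start at x3.
Its neighbours: x0, x1, x2, x4, x5, x6.
Every vertex is now reached.

x0, x1, x2, x3, x4, x5, x6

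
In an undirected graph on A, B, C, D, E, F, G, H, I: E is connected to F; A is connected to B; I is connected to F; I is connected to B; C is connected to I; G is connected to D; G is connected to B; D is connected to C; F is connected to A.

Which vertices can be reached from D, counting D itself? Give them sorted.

A, B, C, D, E, F, G, I

Start at D.
Its neighbours: C, G.
Then their neighbours: B, I.
Then next layer: A, F.
Then next layer: E.
Nothing further is reachable.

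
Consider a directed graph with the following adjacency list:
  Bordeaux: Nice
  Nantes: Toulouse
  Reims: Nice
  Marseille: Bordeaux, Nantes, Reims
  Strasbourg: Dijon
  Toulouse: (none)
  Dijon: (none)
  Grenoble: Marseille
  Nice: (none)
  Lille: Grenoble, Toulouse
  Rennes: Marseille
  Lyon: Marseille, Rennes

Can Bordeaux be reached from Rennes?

Explore from Rennes.
Distance 1: reach Marseille.
Distance 2: reach Bordeaux, Nantes, Reims.
Found Bordeaux.

Yes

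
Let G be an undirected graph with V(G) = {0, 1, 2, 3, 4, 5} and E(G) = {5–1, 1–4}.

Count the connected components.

From 0: component {0}.
From 1: component {1, 4, 5}.
From 2: component {2}.
From 3: component {3}.
That's 4 components.

4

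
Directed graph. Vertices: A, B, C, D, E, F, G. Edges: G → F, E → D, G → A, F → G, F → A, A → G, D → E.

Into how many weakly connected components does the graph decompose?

From A: component {A, F, G}.
From B: component {B}.
From C: component {C}.
From D: component {D, E}.
That's 4 components.

4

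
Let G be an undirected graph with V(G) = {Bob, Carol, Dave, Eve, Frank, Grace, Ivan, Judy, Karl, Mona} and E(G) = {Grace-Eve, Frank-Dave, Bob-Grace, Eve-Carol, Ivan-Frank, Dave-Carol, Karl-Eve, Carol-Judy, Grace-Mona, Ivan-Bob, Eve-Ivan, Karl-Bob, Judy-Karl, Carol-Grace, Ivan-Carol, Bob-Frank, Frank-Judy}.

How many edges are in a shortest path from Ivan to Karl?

Distance 0: Ivan.
Distance 1: Bob, Carol, Eve, Frank.
Distance 2: Dave, Grace, Judy, Karl — contains Karl.

2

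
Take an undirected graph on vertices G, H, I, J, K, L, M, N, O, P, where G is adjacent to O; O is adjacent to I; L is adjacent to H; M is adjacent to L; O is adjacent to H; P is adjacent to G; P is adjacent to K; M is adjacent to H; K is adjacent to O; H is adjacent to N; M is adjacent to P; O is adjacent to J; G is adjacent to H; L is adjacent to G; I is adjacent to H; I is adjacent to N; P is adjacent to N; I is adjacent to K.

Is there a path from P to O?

Yes

Explore from P.
Distance 1: reach G, K, M, N.
Distance 2: reach H, I, L, O.
Found O.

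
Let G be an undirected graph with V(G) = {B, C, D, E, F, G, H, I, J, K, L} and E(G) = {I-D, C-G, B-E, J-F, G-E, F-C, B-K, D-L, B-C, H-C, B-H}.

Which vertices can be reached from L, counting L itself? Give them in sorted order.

Start at L.
Its neighbours: D.
Then their neighbours: I.
Nothing further is reachable.

D, I, L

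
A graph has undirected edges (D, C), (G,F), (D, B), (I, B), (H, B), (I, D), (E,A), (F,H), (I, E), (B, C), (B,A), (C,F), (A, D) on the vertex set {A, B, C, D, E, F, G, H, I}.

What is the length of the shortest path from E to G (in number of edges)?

Distance 0: E.
Distance 1: A, I.
Distance 2: B, D.
Distance 3: C, H.
Distance 4: F.
Distance 5: G — contains G.

5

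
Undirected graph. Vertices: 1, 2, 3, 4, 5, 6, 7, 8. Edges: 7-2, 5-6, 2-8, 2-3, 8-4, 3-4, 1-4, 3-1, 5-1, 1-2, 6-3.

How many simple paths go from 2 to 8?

7

2–1–3–4–8
2–1–4–8
2–1–5–6–3–4–8
2–3–1–4–8
2–3–4–8
2–3–6–5–1–4–8
2–8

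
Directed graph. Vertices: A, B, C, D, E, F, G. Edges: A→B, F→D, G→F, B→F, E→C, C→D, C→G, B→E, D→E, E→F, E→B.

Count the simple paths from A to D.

4

A→B→E→C→D
A→B→E→C→G→F→D
A→B→E→F→D
A→B→F→D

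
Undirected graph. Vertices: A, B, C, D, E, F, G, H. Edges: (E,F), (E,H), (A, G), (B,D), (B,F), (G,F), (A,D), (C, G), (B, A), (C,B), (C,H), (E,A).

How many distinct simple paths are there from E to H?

E–A–B–C–H
E–A–B–F–G–C–H
E–A–D–B–C–H
E–A–D–B–F–G–C–H
E–A–G–C–H
E–A–G–F–B–C–H
E–F–B–A–G–C–H
E–F–B–C–H
E–F–B–D–A–G–C–H
E–F–G–A–B–C–H
E–F–G–A–D–B–C–H
E–F–G–C–H
E–H

13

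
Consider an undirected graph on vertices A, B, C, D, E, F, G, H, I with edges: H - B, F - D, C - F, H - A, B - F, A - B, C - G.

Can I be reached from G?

No

Explore from G.
Distance 1: reach C.
Distance 2: reach F.
Distance 3: reach B, D.
Distance 4: reach A, H.
The search is exhausted without reaching I; it lies in a different component.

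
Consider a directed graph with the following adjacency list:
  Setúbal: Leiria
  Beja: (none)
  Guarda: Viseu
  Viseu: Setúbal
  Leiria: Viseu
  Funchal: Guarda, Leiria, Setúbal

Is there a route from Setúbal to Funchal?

No

Explore from Setúbal.
Distance 1: reach Leiria.
Distance 2: reach Viseu.
The search from Setúbal is exhausted; no directed path reaches Funchal.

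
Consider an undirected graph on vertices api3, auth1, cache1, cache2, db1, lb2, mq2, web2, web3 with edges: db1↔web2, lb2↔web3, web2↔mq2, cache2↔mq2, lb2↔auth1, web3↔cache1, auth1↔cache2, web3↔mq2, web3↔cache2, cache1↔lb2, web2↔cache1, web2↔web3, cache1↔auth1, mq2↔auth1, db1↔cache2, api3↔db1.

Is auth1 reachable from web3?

Yes

Explore from web3.
Distance 1: reach cache1, cache2, lb2, mq2, web2.
Distance 2: reach auth1, db1.
Found auth1.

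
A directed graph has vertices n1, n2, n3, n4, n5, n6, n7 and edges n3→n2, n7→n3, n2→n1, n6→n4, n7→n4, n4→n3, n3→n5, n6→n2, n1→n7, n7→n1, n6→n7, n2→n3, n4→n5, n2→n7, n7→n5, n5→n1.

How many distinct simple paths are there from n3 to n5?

5

n3→n2→n1→n7→n4→n5
n3→n2→n1→n7→n5
n3→n2→n7→n4→n5
n3→n2→n7→n5
n3→n5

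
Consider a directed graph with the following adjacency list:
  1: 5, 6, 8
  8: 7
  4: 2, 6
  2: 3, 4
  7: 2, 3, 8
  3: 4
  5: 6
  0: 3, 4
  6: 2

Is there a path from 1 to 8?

Explore from 1.
Distance 1: reach 5, 6, 8.
Found 8.

Yes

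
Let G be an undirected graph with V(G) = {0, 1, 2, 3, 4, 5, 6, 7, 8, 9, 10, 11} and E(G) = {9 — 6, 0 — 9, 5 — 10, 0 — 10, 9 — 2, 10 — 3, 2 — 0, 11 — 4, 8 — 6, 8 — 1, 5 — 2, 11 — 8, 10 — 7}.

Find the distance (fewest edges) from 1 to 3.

6

Distance 0: 1.
Distance 1: 8.
Distance 2: 6, 11.
Distance 3: 4, 9.
Distance 4: 0, 2.
Distance 5: 5, 10.
Distance 6: 3, 7 — contains 3.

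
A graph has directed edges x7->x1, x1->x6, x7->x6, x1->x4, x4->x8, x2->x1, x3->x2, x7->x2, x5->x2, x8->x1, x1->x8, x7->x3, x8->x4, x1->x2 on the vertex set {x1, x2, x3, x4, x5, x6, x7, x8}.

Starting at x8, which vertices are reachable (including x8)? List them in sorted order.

x1, x2, x4, x6, x8

Start at x8.
Its neighbours: x1, x4.
Then their neighbours: x2, x6.
Nothing further is reachable.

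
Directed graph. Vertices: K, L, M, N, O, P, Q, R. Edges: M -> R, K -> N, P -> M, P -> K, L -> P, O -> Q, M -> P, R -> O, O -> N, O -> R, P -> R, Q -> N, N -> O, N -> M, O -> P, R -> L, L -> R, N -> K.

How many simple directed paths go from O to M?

6

O→N→M
O→P→K→N→M
O→P→M
O→Q→N→M
O→R→L→P→K→N→M
O→R→L→P→M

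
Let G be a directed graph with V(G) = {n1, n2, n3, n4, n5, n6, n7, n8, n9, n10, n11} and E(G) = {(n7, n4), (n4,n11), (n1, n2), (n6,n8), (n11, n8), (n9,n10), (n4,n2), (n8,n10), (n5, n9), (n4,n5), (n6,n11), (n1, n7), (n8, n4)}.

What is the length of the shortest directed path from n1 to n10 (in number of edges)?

Distance 0: n1.
Distance 1: n2, n7.
Distance 2: n4.
Distance 3: n5, n11.
Distance 4: n8, n9.
Distance 5: n10 — contains n10.

5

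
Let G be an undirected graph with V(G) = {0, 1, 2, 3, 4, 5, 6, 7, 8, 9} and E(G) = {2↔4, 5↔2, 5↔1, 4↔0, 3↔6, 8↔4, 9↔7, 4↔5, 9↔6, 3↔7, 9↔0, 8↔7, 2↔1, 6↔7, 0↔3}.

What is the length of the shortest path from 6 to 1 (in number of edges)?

Distance 0: 6.
Distance 1: 3, 7, 9.
Distance 2: 0, 8.
Distance 3: 4.
Distance 4: 2, 5.
Distance 5: 1 — contains 1.

5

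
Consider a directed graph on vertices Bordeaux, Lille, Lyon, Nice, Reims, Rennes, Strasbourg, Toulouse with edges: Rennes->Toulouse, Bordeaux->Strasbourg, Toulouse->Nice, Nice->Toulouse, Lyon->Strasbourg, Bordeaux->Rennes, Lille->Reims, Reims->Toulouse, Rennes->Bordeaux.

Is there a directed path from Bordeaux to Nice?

Explore from Bordeaux.
Distance 1: reach Rennes, Strasbourg.
Distance 2: reach Toulouse.
Distance 3: reach Nice.
Found Nice.

Yes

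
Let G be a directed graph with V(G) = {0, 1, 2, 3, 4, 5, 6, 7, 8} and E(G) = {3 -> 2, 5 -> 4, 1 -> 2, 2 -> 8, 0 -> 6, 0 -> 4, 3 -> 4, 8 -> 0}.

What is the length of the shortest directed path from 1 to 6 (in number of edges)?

Distance 0: 1.
Distance 1: 2.
Distance 2: 8.
Distance 3: 0.
Distance 4: 4, 6 — contains 6.

4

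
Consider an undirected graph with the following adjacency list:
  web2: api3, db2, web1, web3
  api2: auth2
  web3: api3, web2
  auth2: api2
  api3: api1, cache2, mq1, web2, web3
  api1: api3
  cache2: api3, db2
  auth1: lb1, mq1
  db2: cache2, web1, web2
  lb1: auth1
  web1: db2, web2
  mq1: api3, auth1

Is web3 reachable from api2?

No

Explore from api2.
Distance 1: reach auth2.
The search is exhausted without reaching web3; it lies in a different component.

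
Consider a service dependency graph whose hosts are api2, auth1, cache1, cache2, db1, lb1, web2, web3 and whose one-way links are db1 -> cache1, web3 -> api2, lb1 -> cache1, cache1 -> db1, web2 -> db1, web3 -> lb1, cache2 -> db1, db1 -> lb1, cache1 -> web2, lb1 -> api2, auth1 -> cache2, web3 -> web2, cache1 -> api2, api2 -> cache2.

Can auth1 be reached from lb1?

Explore from lb1.
Distance 1: reach api2, cache1.
Distance 2: reach cache2, db1, web2.
The search from lb1 is exhausted; no directed path reaches auth1.

No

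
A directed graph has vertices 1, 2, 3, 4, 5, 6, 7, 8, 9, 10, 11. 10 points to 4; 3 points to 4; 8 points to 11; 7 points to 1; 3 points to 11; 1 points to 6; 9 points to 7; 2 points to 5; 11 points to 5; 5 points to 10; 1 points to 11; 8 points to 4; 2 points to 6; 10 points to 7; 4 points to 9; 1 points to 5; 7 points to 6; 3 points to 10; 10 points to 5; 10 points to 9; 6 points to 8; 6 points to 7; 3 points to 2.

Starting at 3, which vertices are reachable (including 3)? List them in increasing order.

Start at 3.
Its neighbours: 2, 4, 10, 11.
Then their neighbours: 5, 6, 7, 9.
Then next layer: 1, 8.
Every vertex is now reached.

1, 2, 3, 4, 5, 6, 7, 8, 9, 10, 11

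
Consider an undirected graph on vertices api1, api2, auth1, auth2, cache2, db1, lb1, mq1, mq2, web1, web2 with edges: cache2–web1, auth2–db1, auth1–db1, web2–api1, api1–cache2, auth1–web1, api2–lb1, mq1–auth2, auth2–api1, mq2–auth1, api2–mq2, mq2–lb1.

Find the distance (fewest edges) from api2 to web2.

Distance 0: api2.
Distance 1: lb1, mq2.
Distance 2: auth1.
Distance 3: db1, web1.
Distance 4: auth2, cache2.
Distance 5: api1, mq1.
Distance 6: web2 — contains web2.

6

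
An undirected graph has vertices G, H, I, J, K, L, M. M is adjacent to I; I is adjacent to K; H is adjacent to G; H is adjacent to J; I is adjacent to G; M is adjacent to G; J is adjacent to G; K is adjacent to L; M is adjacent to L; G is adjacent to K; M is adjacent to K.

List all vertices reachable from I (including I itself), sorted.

G, H, I, J, K, L, M

Start at I.
Its neighbours: G, K, M.
Then their neighbours: H, J, L.
Every vertex is now reached.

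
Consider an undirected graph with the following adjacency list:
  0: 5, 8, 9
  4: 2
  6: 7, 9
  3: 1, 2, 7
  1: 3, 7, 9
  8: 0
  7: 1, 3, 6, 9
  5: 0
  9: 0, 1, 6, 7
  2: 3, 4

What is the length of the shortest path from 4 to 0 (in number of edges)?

Distance 0: 4.
Distance 1: 2.
Distance 2: 3.
Distance 3: 1, 7.
Distance 4: 6, 9.
Distance 5: 0 — contains 0.

5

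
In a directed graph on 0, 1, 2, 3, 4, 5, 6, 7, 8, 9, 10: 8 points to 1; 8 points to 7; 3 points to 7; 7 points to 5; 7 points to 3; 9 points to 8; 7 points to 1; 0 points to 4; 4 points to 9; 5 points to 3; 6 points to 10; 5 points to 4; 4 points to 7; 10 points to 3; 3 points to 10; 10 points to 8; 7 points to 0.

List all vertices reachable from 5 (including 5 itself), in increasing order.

Start at 5.
Its neighbours: 3, 4.
Then their neighbours: 7, 9, 10.
Then next layer: 0, 1, 8.
Nothing further is reachable.

0, 1, 3, 4, 5, 7, 8, 9, 10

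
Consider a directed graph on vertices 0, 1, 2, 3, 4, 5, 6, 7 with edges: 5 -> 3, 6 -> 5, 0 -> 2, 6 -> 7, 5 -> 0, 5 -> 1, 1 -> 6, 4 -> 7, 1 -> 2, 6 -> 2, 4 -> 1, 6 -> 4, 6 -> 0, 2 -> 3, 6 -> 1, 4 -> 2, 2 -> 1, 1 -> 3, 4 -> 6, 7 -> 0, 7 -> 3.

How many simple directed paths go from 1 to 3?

1→2→3
1→3
1→6→0→2→3
1→6→2→3
1→6→4→2→3
1→6→4→7→0→2→3
1→6→4→7→3
1→6→5→0→2→3
1→6→5→3
1→6→7→0→2→3
1→6→7→3

11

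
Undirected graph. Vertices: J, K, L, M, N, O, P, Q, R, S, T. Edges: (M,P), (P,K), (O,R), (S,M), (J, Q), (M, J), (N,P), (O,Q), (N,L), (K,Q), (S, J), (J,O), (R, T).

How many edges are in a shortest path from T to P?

Distance 0: T.
Distance 1: R.
Distance 2: O.
Distance 3: J, Q.
Distance 4: K, M, S.
Distance 5: P — contains P.

5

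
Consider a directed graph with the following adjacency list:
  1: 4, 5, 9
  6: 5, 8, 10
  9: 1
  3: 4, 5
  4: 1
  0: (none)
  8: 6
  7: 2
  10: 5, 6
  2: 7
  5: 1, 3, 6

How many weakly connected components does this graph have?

3

From 0: component {0}.
From 1: component {1, 3, 4, 5, 6, 8, 9, 10}.
From 2: component {2, 7}.
That's 3 components.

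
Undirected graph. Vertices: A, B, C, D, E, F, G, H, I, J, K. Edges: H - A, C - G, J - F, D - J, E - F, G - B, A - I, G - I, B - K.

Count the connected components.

From A: component {A, B, C, G, H, I, K}.
From D: component {D, E, F, J}.
That's 2 components.

2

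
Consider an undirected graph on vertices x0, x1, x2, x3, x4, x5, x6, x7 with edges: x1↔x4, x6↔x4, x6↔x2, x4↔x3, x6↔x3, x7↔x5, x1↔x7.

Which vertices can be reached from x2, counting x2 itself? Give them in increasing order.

x1, x2, x3, x4, x5, x6, x7

Start at x2.
Its neighbours: x6.
Then their neighbours: x3, x4.
Then next layer: x1.
Then next layer: x7.
Then next layer: x5.
Nothing further is reachable.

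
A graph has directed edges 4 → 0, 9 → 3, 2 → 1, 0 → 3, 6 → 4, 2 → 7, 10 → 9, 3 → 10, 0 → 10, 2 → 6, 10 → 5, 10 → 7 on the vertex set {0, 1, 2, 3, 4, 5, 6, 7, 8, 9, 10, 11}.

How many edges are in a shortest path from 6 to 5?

4

Distance 0: 6.
Distance 1: 4.
Distance 2: 0.
Distance 3: 3, 10.
Distance 4: 5, 7, 9 — contains 5.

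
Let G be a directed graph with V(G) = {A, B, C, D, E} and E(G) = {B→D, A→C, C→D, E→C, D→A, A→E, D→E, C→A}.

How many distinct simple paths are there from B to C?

B→D→A→C
B→D→A→E→C
B→D→E→C

3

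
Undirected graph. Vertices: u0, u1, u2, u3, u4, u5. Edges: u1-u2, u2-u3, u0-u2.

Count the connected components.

From u0: component {u0, u1, u2, u3}.
From u4: component {u4}.
From u5: component {u5}.
That's 3 components.

3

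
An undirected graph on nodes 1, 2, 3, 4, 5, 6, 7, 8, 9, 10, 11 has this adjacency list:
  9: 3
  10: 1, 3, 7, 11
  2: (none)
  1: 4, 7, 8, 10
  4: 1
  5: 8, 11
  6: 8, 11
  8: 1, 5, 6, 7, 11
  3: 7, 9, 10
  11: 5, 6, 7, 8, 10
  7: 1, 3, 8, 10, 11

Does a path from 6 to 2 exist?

Explore from 6.
Distance 1: reach 8, 11.
Distance 2: reach 1, 5, 7, 10.
Distance 3: reach 3, 4.
Distance 4: reach 9.
The search is exhausted without reaching 2; it lies in a different component.

No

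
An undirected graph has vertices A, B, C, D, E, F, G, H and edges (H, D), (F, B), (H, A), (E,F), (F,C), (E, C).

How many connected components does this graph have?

3

From A: component {A, D, H}.
From B: component {B, C, E, F}.
From G: component {G}.
That's 3 components.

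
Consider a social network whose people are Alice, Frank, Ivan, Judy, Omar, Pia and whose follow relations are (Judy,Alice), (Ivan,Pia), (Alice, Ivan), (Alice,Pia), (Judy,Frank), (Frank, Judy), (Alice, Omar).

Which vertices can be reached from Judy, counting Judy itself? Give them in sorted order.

Alice, Frank, Ivan, Judy, Omar, Pia

Start at Judy.
Its neighbours: Alice, Frank.
Then their neighbours: Ivan, Omar, Pia.
Every vertex is now reached.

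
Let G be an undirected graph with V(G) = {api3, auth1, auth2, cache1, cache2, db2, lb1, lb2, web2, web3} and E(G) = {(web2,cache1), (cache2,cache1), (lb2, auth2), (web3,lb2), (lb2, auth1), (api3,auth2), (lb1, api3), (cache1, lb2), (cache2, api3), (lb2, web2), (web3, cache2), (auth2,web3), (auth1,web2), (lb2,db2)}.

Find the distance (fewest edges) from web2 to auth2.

2

Distance 0: web2.
Distance 1: auth1, cache1, lb2.
Distance 2: auth2, cache2, db2, web3 — contains auth2.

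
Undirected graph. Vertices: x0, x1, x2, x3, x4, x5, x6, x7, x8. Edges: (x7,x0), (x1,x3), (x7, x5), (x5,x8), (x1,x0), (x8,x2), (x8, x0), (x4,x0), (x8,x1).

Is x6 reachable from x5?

Explore from x5.
Distance 1: reach x7, x8.
Distance 2: reach x0, x1, x2.
Distance 3: reach x3, x4.
The search is exhausted without reaching x6; it lies in a different component.

No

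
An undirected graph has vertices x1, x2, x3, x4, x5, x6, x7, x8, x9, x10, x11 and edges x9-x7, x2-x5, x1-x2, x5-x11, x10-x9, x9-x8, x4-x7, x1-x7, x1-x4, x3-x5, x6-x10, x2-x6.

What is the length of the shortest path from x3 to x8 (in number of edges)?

6

Distance 0: x3.
Distance 1: x5.
Distance 2: x2, x11.
Distance 3: x1, x6.
Distance 4: x4, x7, x10.
Distance 5: x9.
Distance 6: x8 — contains x8.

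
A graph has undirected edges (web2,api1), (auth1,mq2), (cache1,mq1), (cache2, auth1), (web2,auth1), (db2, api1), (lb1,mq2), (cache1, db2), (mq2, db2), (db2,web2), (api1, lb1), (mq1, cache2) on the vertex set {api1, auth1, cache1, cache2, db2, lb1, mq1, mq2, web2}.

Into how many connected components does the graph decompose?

From api1: component {api1, auth1, cache1, cache2, db2, lb1, mq1, mq2, web2}.
That's 1 component.

1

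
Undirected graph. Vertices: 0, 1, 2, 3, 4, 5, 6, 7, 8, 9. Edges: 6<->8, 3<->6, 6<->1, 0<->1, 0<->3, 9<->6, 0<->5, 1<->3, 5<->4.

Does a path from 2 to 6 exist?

No

2 has no edges, so nothing is reachable from it.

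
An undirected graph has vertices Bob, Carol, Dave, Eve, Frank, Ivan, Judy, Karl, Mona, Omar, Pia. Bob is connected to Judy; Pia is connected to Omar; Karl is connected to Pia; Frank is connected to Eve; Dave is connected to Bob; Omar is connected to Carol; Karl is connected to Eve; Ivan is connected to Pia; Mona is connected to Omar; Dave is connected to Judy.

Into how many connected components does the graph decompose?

From Bob: component {Bob, Dave, Judy}.
From Carol: component {Carol, Eve, Frank, Ivan, Karl, Mona, Omar, Pia}.
That's 2 components.

2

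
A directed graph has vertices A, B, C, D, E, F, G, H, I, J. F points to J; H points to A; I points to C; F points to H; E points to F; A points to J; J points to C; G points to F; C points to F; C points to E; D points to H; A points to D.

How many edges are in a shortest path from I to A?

Distance 0: I.
Distance 1: C.
Distance 2: E, F.
Distance 3: H, J.
Distance 4: A — contains A.

4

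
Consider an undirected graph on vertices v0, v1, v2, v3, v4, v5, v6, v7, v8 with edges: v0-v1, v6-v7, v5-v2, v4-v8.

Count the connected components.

From v0: component {v0, v1}.
From v2: component {v2, v5}.
From v3: component {v3}.
From v4: component {v4, v8}.
From v6: component {v6, v7}.
That's 5 components.

5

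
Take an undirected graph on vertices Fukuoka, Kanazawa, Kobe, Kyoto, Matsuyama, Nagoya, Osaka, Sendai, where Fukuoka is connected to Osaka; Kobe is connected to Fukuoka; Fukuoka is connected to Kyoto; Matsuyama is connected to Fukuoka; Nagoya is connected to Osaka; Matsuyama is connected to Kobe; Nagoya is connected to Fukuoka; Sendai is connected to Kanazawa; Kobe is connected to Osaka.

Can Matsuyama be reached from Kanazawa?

No

Explore from Kanazawa.
Distance 1: reach Sendai.
The search is exhausted without reaching Matsuyama; it lies in a different component.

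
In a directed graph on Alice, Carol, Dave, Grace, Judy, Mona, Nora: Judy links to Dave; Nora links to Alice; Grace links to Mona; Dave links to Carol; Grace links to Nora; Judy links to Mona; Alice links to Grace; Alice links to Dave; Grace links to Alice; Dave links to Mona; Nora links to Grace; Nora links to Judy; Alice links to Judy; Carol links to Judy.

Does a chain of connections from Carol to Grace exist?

Explore from Carol.
Distance 1: reach Judy.
Distance 2: reach Dave, Mona.
The search from Carol is exhausted; no directed path reaches Grace.

No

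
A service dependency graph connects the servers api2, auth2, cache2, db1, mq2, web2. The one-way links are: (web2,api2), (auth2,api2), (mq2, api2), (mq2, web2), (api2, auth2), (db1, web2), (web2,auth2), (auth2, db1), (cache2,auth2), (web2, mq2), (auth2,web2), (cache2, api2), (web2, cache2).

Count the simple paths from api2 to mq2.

api2→auth2→db1→web2→mq2
api2→auth2→web2→mq2

2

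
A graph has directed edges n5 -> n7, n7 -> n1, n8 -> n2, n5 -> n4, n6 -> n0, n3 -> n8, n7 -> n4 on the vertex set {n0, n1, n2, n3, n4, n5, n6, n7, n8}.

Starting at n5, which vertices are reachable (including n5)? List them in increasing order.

Start at n5.
Its neighbours: n4, n7.
Then their neighbours: n1.
Nothing further is reachable.

n1, n4, n5, n7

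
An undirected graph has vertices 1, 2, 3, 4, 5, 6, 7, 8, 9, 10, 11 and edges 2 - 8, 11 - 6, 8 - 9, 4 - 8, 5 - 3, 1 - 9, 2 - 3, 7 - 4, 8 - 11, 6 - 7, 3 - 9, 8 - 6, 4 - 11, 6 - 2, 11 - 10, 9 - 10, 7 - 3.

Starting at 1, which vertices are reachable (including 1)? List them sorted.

Start at 1.
Its neighbours: 9.
Then their neighbours: 3, 8, 10.
Then next layer: 2, 4, 5, 6, 7, 11.
Every vertex is now reached.

1, 2, 3, 4, 5, 6, 7, 8, 9, 10, 11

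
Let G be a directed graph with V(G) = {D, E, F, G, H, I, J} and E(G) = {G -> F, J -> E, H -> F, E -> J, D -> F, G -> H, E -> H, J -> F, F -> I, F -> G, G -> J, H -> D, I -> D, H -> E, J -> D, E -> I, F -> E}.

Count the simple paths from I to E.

I→D→F→E
I→D→F→G→H→E
I→D→F→G→J→E

3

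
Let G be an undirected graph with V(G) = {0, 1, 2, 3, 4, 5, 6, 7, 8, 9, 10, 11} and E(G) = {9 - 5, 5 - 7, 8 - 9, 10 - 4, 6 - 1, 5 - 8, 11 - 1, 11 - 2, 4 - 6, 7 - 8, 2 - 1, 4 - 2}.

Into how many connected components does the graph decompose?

From 0: component {0}.
From 1: component {1, 2, 4, 6, 10, 11}.
From 3: component {3}.
From 5: component {5, 7, 8, 9}.
That's 4 components.

4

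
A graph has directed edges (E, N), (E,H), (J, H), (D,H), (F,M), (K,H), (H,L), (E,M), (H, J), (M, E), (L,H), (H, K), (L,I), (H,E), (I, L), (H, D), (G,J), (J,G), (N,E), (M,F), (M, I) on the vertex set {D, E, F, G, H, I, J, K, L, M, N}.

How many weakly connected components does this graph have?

From D: component {D, E, F, G, H, I, J, K, L, M, N}.
That's 1 component.

1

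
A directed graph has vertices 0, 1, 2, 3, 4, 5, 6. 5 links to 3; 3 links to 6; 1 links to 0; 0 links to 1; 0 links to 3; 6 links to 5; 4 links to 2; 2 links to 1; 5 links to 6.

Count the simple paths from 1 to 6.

1

1→0→3→6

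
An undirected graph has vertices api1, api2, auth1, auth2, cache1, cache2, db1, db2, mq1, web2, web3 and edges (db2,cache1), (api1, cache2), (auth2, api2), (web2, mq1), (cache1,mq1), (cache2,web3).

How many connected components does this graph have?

5

From api1: component {api1, cache2, web3}.
From api2: component {api2, auth2}.
From auth1: component {auth1}.
From cache1: component {cache1, db2, mq1, web2}.
From db1: component {db1}.
That's 5 components.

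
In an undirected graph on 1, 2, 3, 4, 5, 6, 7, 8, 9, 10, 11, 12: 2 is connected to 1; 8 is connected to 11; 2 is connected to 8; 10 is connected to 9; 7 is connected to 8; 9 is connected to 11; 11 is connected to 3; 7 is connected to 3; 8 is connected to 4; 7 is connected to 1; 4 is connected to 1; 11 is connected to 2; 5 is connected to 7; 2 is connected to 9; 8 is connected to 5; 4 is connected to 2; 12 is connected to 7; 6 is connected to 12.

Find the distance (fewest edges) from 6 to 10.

6

Distance 0: 6.
Distance 1: 12.
Distance 2: 7.
Distance 3: 1, 3, 5, 8.
Distance 4: 2, 4, 11.
Distance 5: 9.
Distance 6: 10 — contains 10.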